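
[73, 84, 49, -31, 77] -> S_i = Random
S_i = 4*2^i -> [4, 8, 16, 32, 64]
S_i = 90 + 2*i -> [90, 92, 94, 96, 98]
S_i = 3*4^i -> [3, 12, 48, 192, 768]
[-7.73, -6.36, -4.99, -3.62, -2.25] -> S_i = -7.73 + 1.37*i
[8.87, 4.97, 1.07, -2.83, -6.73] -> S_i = 8.87 + -3.90*i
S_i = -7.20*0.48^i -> [-7.2, -3.46, -1.66, -0.8, -0.38]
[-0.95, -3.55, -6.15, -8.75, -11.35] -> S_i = -0.95 + -2.60*i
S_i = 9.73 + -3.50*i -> [9.73, 6.23, 2.73, -0.77, -4.27]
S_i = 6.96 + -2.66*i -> [6.96, 4.3, 1.64, -1.02, -3.68]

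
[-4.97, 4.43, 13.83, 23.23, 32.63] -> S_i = -4.97 + 9.40*i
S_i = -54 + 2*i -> [-54, -52, -50, -48, -46]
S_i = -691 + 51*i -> [-691, -640, -589, -538, -487]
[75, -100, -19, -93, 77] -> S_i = Random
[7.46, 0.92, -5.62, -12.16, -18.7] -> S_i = 7.46 + -6.54*i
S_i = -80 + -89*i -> [-80, -169, -258, -347, -436]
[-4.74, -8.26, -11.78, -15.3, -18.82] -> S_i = -4.74 + -3.52*i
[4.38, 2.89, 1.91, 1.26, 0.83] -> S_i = 4.38*0.66^i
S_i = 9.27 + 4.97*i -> [9.27, 14.24, 19.21, 24.18, 29.15]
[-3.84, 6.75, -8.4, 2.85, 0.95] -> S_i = Random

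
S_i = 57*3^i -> [57, 171, 513, 1539, 4617]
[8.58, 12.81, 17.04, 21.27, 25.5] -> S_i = 8.58 + 4.23*i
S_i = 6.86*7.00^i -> [6.86, 48.02, 336.14, 2352.98, 16470.86]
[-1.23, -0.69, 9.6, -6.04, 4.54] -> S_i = Random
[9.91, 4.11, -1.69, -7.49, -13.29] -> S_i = 9.91 + -5.80*i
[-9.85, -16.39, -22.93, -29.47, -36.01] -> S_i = -9.85 + -6.54*i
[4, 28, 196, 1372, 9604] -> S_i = 4*7^i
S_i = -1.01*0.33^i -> [-1.01, -0.33, -0.11, -0.04, -0.01]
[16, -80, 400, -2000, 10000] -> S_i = 16*-5^i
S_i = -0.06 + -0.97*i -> [-0.06, -1.03, -2.0, -2.97, -3.94]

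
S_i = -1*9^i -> [-1, -9, -81, -729, -6561]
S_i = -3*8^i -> [-3, -24, -192, -1536, -12288]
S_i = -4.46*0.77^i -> [-4.46, -3.43, -2.64, -2.04, -1.57]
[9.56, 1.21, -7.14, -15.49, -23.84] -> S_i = 9.56 + -8.35*i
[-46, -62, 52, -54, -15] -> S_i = Random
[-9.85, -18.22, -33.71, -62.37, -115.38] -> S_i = -9.85*1.85^i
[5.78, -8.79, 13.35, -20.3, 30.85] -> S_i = 5.78*(-1.52)^i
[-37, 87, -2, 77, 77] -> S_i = Random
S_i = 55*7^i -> [55, 385, 2695, 18865, 132055]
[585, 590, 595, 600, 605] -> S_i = 585 + 5*i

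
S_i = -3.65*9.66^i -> [-3.65, -35.26, -340.6, -3290.21, -31783.47]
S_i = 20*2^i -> [20, 40, 80, 160, 320]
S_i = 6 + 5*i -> [6, 11, 16, 21, 26]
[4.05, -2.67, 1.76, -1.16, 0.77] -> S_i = 4.05*(-0.66)^i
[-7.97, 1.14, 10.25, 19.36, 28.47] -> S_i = -7.97 + 9.11*i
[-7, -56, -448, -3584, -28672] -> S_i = -7*8^i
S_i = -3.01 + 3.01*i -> [-3.01, 0.0, 3.01, 6.02, 9.03]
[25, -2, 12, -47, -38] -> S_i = Random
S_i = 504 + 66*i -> [504, 570, 636, 702, 768]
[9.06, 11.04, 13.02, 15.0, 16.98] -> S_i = 9.06 + 1.98*i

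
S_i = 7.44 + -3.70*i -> [7.44, 3.74, 0.04, -3.66, -7.36]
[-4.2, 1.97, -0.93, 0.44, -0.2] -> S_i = -4.20*(-0.47)^i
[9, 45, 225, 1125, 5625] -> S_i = 9*5^i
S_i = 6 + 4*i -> [6, 10, 14, 18, 22]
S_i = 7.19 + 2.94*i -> [7.19, 10.13, 13.07, 16.01, 18.95]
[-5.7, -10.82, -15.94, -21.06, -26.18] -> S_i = -5.70 + -5.12*i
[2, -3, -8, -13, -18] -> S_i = 2 + -5*i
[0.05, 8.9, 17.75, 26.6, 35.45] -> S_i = 0.05 + 8.85*i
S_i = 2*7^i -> [2, 14, 98, 686, 4802]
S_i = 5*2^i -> [5, 10, 20, 40, 80]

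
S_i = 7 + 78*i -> [7, 85, 163, 241, 319]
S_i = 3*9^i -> [3, 27, 243, 2187, 19683]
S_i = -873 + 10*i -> [-873, -863, -853, -843, -833]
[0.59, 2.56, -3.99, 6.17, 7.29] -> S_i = Random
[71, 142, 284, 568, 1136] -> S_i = 71*2^i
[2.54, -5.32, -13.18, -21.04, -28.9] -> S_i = 2.54 + -7.86*i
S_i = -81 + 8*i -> [-81, -73, -65, -57, -49]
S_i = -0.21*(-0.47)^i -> [-0.21, 0.1, -0.05, 0.02, -0.01]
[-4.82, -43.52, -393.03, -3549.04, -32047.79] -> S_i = -4.82*9.03^i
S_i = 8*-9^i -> [8, -72, 648, -5832, 52488]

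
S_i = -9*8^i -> [-9, -72, -576, -4608, -36864]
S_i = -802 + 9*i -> [-802, -793, -784, -775, -766]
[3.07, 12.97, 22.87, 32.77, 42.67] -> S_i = 3.07 + 9.90*i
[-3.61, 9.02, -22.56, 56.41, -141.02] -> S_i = -3.61*(-2.50)^i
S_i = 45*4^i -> [45, 180, 720, 2880, 11520]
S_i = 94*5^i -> [94, 470, 2350, 11750, 58750]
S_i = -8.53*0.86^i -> [-8.53, -7.34, -6.31, -5.43, -4.67]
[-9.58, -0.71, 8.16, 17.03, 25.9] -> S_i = -9.58 + 8.87*i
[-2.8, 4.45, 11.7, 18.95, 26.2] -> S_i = -2.80 + 7.25*i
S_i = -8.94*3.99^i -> [-8.94, -35.67, -142.33, -567.88, -2265.84]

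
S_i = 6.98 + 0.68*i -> [6.98, 7.66, 8.34, 9.02, 9.7]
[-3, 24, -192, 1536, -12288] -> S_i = -3*-8^i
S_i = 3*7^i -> [3, 21, 147, 1029, 7203]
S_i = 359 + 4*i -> [359, 363, 367, 371, 375]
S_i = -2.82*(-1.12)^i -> [-2.82, 3.16, -3.54, 3.96, -4.44]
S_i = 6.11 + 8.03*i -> [6.11, 14.14, 22.17, 30.2, 38.23]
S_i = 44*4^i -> [44, 176, 704, 2816, 11264]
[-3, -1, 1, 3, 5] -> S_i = -3 + 2*i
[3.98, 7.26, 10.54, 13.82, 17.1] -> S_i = 3.98 + 3.28*i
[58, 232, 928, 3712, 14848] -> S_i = 58*4^i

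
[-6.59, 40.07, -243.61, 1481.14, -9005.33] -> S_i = -6.59*(-6.08)^i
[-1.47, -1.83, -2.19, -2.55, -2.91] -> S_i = -1.47 + -0.36*i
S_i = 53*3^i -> [53, 159, 477, 1431, 4293]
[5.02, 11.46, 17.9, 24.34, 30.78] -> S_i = 5.02 + 6.44*i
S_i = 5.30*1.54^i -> [5.3, 8.16, 12.57, 19.36, 29.81]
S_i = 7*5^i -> [7, 35, 175, 875, 4375]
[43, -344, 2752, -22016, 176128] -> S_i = 43*-8^i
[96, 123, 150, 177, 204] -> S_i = 96 + 27*i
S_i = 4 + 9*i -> [4, 13, 22, 31, 40]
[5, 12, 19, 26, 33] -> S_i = 5 + 7*i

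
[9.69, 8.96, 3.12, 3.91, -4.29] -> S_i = Random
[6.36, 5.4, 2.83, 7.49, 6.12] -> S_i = Random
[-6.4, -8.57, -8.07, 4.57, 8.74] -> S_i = Random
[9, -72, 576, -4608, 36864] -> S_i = 9*-8^i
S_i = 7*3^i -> [7, 21, 63, 189, 567]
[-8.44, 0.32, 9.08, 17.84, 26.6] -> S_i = -8.44 + 8.76*i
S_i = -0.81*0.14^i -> [-0.81, -0.11, -0.02, -0.0, -0.0]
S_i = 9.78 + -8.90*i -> [9.78, 0.88, -8.02, -16.92, -25.82]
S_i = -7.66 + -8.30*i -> [-7.66, -15.96, -24.26, -32.56, -40.86]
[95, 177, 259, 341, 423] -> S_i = 95 + 82*i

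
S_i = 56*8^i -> [56, 448, 3584, 28672, 229376]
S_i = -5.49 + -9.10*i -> [-5.49, -14.59, -23.69, -32.79, -41.89]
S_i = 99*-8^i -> [99, -792, 6336, -50688, 405504]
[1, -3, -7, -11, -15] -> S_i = 1 + -4*i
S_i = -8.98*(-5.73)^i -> [-8.98, 51.46, -294.84, 1689.43, -9680.43]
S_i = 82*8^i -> [82, 656, 5248, 41984, 335872]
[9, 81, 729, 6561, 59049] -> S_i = 9*9^i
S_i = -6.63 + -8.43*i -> [-6.63, -15.06, -23.49, -31.92, -40.35]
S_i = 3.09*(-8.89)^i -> [3.09, -27.47, 244.21, -2171.02, 19300.37]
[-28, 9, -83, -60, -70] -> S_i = Random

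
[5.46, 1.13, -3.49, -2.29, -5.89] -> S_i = Random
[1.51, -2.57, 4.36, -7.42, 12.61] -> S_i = 1.51*(-1.70)^i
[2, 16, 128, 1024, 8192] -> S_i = 2*8^i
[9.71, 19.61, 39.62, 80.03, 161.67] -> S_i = 9.71*2.02^i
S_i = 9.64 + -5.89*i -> [9.64, 3.75, -2.14, -8.03, -13.92]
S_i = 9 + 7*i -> [9, 16, 23, 30, 37]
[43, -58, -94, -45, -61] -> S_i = Random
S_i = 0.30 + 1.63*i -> [0.3, 1.93, 3.56, 5.19, 6.82]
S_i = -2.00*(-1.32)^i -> [-2.0, 2.64, -3.48, 4.6, -6.07]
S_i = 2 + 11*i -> [2, 13, 24, 35, 46]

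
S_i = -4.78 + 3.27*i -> [-4.78, -1.51, 1.76, 5.03, 8.3]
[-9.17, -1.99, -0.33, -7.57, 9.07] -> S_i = Random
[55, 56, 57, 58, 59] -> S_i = 55 + 1*i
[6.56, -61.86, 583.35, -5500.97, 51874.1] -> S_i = 6.56*(-9.43)^i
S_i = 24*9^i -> [24, 216, 1944, 17496, 157464]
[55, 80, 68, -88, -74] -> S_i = Random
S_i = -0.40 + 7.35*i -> [-0.4, 6.95, 14.3, 21.65, 29.0]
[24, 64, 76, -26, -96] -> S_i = Random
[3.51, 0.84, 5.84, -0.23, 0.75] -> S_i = Random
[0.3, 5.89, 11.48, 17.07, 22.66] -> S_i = 0.30 + 5.59*i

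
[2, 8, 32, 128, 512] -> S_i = 2*4^i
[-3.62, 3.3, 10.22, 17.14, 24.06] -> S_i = -3.62 + 6.92*i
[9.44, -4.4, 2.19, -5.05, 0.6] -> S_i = Random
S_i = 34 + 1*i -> [34, 35, 36, 37, 38]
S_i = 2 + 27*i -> [2, 29, 56, 83, 110]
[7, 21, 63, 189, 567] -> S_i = 7*3^i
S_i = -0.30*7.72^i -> [-0.3, -2.32, -17.88, -138.03, -1065.59]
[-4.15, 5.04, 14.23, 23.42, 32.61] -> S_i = -4.15 + 9.19*i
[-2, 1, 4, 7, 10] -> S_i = -2 + 3*i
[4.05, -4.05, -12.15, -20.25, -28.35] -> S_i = 4.05 + -8.10*i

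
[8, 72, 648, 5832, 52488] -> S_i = 8*9^i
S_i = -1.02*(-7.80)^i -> [-1.02, 7.96, -62.06, 484.04, -3775.54]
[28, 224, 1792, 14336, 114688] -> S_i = 28*8^i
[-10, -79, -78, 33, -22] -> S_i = Random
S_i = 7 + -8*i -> [7, -1, -9, -17, -25]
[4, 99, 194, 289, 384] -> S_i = 4 + 95*i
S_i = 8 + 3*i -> [8, 11, 14, 17, 20]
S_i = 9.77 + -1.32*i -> [9.77, 8.45, 7.13, 5.81, 4.49]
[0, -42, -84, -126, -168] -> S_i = 0 + -42*i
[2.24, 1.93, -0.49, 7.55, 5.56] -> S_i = Random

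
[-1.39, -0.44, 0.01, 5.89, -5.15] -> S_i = Random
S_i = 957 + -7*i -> [957, 950, 943, 936, 929]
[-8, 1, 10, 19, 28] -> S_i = -8 + 9*i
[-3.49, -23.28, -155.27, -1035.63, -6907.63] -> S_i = -3.49*6.67^i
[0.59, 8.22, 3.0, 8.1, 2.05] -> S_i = Random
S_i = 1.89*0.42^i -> [1.89, 0.79, 0.33, 0.14, 0.06]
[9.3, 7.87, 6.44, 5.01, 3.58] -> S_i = 9.30 + -1.43*i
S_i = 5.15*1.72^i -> [5.15, 8.86, 15.24, 26.21, 45.07]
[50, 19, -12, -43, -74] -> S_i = 50 + -31*i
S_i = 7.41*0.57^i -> [7.41, 4.22, 2.41, 1.37, 0.78]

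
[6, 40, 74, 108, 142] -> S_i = 6 + 34*i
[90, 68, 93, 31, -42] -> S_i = Random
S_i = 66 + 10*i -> [66, 76, 86, 96, 106]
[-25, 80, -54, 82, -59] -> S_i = Random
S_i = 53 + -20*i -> [53, 33, 13, -7, -27]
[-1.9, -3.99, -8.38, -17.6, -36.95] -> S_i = -1.90*2.10^i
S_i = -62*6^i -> [-62, -372, -2232, -13392, -80352]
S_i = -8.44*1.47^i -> [-8.44, -12.41, -18.24, -26.81, -39.41]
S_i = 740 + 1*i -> [740, 741, 742, 743, 744]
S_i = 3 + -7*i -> [3, -4, -11, -18, -25]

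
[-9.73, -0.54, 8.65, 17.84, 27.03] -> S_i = -9.73 + 9.19*i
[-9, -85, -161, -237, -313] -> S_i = -9 + -76*i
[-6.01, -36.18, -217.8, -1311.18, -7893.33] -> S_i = -6.01*6.02^i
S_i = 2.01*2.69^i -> [2.01, 5.41, 14.54, 39.12, 105.25]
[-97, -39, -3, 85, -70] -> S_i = Random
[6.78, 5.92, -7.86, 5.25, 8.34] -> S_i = Random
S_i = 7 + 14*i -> [7, 21, 35, 49, 63]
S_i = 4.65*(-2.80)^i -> [4.65, -13.02, 36.46, -102.08, 285.82]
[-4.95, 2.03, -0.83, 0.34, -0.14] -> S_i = -4.95*(-0.41)^i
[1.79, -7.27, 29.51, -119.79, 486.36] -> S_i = 1.79*(-4.06)^i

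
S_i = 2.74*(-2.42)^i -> [2.74, -6.63, 16.05, -38.83, 93.97]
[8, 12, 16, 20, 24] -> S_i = 8 + 4*i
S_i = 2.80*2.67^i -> [2.8, 7.48, 19.96, 53.3, 142.3]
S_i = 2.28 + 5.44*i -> [2.28, 7.72, 13.16, 18.6, 24.04]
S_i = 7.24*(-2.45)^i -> [7.24, -17.74, 43.46, -106.47, 260.86]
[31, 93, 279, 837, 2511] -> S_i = 31*3^i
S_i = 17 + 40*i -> [17, 57, 97, 137, 177]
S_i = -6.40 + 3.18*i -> [-6.4, -3.22, -0.04, 3.14, 6.32]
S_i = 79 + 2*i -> [79, 81, 83, 85, 87]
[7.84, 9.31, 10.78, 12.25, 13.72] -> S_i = 7.84 + 1.47*i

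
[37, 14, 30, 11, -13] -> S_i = Random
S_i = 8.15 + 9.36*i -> [8.15, 17.51, 26.87, 36.23, 45.59]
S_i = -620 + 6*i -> [-620, -614, -608, -602, -596]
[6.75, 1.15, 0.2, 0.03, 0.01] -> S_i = 6.75*0.17^i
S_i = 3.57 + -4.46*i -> [3.57, -0.89, -5.35, -9.81, -14.27]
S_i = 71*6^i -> [71, 426, 2556, 15336, 92016]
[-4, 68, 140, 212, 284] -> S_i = -4 + 72*i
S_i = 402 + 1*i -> [402, 403, 404, 405, 406]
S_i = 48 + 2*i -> [48, 50, 52, 54, 56]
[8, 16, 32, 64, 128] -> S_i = 8*2^i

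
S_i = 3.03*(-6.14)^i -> [3.03, -18.6, 114.23, -701.37, 4306.42]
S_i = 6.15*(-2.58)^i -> [6.15, -15.87, 40.94, -105.62, 272.49]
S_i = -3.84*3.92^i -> [-3.84, -15.05, -59.01, -231.31, -906.72]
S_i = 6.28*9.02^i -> [6.28, 56.65, 510.94, 4608.71, 41570.55]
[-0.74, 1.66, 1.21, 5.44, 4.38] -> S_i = Random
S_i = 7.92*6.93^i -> [7.92, 54.89, 380.36, 2635.88, 18266.62]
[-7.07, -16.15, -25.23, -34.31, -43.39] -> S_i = -7.07 + -9.08*i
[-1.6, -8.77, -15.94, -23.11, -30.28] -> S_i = -1.60 + -7.17*i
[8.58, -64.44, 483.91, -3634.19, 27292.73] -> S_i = 8.58*(-7.51)^i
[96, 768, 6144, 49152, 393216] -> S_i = 96*8^i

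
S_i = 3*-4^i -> [3, -12, 48, -192, 768]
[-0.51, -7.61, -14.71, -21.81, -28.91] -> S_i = -0.51 + -7.10*i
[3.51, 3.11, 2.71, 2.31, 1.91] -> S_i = 3.51 + -0.40*i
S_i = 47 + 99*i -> [47, 146, 245, 344, 443]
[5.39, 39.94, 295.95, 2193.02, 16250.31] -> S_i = 5.39*7.41^i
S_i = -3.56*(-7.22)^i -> [-3.56, 25.7, -185.58, 1339.87, -9673.84]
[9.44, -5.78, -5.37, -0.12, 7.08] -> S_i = Random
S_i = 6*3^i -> [6, 18, 54, 162, 486]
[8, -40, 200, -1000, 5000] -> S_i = 8*-5^i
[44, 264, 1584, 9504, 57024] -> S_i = 44*6^i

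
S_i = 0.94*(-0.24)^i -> [0.94, -0.23, 0.05, -0.01, 0.0]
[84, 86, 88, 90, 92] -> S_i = 84 + 2*i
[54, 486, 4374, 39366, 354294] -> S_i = 54*9^i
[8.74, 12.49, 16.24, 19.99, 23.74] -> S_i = 8.74 + 3.75*i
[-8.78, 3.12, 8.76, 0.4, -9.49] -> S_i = Random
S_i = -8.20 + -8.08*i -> [-8.2, -16.28, -24.36, -32.44, -40.52]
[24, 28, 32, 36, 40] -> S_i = 24 + 4*i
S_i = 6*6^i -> [6, 36, 216, 1296, 7776]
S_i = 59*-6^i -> [59, -354, 2124, -12744, 76464]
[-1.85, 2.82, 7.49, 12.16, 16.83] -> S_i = -1.85 + 4.67*i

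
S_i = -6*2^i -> [-6, -12, -24, -48, -96]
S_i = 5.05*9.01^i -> [5.05, 45.5, 409.96, 3693.74, 33280.55]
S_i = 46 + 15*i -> [46, 61, 76, 91, 106]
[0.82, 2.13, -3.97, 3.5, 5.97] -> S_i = Random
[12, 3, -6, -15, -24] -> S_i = 12 + -9*i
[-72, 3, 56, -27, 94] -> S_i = Random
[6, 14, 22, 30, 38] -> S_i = 6 + 8*i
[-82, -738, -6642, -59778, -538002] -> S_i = -82*9^i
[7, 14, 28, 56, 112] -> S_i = 7*2^i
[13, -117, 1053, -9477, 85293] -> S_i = 13*-9^i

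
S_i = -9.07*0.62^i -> [-9.07, -5.62, -3.49, -2.16, -1.34]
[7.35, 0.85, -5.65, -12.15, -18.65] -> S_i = 7.35 + -6.50*i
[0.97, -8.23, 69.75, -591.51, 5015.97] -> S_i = 0.97*(-8.48)^i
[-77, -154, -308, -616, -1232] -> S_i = -77*2^i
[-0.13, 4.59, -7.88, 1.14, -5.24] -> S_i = Random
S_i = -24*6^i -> [-24, -144, -864, -5184, -31104]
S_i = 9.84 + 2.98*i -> [9.84, 12.82, 15.8, 18.78, 21.76]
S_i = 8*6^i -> [8, 48, 288, 1728, 10368]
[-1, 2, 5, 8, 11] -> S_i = -1 + 3*i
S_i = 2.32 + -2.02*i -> [2.32, 0.3, -1.72, -3.74, -5.76]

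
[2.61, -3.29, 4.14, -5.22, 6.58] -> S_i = 2.61*(-1.26)^i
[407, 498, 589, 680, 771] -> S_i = 407 + 91*i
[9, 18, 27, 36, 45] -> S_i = 9 + 9*i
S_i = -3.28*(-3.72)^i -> [-3.28, 12.2, -45.39, 168.85, -628.12]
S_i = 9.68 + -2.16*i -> [9.68, 7.52, 5.36, 3.2, 1.04]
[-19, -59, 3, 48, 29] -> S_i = Random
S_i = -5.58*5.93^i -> [-5.58, -33.09, -196.22, -1163.59, -6900.06]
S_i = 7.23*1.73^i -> [7.23, 12.51, 21.64, 37.43, 64.76]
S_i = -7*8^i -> [-7, -56, -448, -3584, -28672]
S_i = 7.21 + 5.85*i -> [7.21, 13.06, 18.91, 24.76, 30.61]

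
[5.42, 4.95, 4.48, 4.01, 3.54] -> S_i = 5.42 + -0.47*i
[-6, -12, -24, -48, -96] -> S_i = -6*2^i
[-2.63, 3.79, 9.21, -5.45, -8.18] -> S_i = Random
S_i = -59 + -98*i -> [-59, -157, -255, -353, -451]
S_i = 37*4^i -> [37, 148, 592, 2368, 9472]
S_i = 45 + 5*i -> [45, 50, 55, 60, 65]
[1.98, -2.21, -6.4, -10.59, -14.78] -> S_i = 1.98 + -4.19*i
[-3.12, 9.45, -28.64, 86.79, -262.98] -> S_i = -3.12*(-3.03)^i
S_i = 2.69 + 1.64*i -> [2.69, 4.33, 5.97, 7.61, 9.25]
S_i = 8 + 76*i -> [8, 84, 160, 236, 312]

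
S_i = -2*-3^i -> [-2, 6, -18, 54, -162]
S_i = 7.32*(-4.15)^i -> [7.32, -30.38, 126.07, -523.19, 2171.22]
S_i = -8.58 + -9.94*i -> [-8.58, -18.52, -28.46, -38.4, -48.34]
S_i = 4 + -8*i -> [4, -4, -12, -20, -28]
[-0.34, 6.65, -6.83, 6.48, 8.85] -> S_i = Random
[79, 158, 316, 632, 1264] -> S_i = 79*2^i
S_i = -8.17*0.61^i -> [-8.17, -4.98, -3.04, -1.85, -1.13]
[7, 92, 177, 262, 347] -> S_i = 7 + 85*i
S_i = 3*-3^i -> [3, -9, 27, -81, 243]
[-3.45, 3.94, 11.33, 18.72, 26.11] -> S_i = -3.45 + 7.39*i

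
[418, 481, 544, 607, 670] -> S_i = 418 + 63*i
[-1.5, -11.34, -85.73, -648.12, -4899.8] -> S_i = -1.50*7.56^i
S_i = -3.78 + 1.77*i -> [-3.78, -2.01, -0.24, 1.53, 3.3]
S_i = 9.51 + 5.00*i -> [9.51, 14.51, 19.51, 24.51, 29.51]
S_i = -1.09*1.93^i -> [-1.09, -2.1, -4.06, -7.84, -15.12]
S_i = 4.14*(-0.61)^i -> [4.14, -2.53, 1.54, -0.94, 0.57]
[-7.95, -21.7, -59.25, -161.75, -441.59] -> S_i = -7.95*2.73^i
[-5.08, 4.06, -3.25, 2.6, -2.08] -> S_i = -5.08*(-0.80)^i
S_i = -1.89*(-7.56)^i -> [-1.89, 14.29, -108.02, 816.63, -6173.75]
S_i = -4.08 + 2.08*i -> [-4.08, -2.0, 0.08, 2.16, 4.24]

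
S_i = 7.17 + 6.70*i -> [7.17, 13.87, 20.57, 27.27, 33.97]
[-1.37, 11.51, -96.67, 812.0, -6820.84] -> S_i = -1.37*(-8.40)^i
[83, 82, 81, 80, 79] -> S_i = 83 + -1*i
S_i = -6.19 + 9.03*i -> [-6.19, 2.84, 11.87, 20.9, 29.93]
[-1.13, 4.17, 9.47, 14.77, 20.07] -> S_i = -1.13 + 5.30*i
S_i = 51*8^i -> [51, 408, 3264, 26112, 208896]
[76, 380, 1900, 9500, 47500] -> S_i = 76*5^i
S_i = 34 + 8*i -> [34, 42, 50, 58, 66]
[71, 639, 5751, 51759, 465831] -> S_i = 71*9^i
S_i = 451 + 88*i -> [451, 539, 627, 715, 803]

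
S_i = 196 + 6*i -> [196, 202, 208, 214, 220]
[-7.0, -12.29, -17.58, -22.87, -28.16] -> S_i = -7.00 + -5.29*i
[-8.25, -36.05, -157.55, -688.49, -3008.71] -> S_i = -8.25*4.37^i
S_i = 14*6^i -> [14, 84, 504, 3024, 18144]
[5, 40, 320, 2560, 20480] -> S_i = 5*8^i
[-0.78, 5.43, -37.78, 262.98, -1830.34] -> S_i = -0.78*(-6.96)^i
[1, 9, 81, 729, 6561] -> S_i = 1*9^i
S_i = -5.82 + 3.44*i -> [-5.82, -2.38, 1.06, 4.5, 7.94]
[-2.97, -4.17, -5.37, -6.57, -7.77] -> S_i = -2.97 + -1.20*i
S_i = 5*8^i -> [5, 40, 320, 2560, 20480]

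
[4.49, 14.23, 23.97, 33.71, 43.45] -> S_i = 4.49 + 9.74*i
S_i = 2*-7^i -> [2, -14, 98, -686, 4802]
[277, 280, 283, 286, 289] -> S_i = 277 + 3*i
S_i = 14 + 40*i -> [14, 54, 94, 134, 174]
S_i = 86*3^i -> [86, 258, 774, 2322, 6966]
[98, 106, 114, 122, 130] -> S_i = 98 + 8*i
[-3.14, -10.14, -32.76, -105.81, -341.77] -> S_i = -3.14*3.23^i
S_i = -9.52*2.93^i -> [-9.52, -27.89, -81.73, -239.46, -701.63]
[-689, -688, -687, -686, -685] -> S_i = -689 + 1*i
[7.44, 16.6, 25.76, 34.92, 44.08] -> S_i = 7.44 + 9.16*i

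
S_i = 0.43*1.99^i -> [0.43, 0.86, 1.7, 3.39, 6.74]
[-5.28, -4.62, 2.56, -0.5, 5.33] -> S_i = Random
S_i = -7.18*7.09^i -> [-7.18, -50.91, -360.92, -2558.96, -18143.01]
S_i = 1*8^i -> [1, 8, 64, 512, 4096]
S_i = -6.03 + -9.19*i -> [-6.03, -15.22, -24.41, -33.6, -42.79]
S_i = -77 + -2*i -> [-77, -79, -81, -83, -85]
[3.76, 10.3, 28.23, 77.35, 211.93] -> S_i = 3.76*2.74^i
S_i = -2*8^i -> [-2, -16, -128, -1024, -8192]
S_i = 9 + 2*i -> [9, 11, 13, 15, 17]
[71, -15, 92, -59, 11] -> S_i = Random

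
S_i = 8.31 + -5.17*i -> [8.31, 3.14, -2.03, -7.2, -12.37]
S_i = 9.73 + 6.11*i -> [9.73, 15.84, 21.95, 28.06, 34.17]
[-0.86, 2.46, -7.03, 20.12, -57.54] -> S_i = -0.86*(-2.86)^i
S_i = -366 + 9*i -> [-366, -357, -348, -339, -330]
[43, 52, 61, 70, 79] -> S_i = 43 + 9*i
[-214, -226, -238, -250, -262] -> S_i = -214 + -12*i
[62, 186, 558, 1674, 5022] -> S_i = 62*3^i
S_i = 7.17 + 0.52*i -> [7.17, 7.69, 8.21, 8.73, 9.25]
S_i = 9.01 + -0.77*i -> [9.01, 8.24, 7.47, 6.7, 5.93]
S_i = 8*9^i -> [8, 72, 648, 5832, 52488]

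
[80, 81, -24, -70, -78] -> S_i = Random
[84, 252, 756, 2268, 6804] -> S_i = 84*3^i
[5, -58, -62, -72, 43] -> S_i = Random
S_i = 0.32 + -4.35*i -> [0.32, -4.03, -8.38, -12.73, -17.08]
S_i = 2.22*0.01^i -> [2.22, 0.02, 0.0, 0.0, 0.0]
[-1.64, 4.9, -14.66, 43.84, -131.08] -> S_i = -1.64*(-2.99)^i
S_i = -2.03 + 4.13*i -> [-2.03, 2.1, 6.23, 10.36, 14.49]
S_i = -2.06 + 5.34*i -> [-2.06, 3.28, 8.62, 13.96, 19.3]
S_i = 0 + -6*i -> [0, -6, -12, -18, -24]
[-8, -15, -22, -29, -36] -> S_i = -8 + -7*i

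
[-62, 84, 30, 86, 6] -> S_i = Random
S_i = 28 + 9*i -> [28, 37, 46, 55, 64]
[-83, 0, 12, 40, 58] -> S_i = Random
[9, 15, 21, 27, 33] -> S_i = 9 + 6*i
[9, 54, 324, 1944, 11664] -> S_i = 9*6^i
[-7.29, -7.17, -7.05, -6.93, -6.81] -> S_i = -7.29 + 0.12*i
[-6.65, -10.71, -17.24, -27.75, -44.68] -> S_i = -6.65*1.61^i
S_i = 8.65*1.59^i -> [8.65, 13.75, 21.87, 34.77, 55.28]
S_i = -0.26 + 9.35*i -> [-0.26, 9.09, 18.44, 27.79, 37.14]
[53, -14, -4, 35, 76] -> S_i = Random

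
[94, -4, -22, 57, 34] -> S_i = Random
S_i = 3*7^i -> [3, 21, 147, 1029, 7203]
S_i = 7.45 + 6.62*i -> [7.45, 14.07, 20.69, 27.31, 33.93]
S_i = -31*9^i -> [-31, -279, -2511, -22599, -203391]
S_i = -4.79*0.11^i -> [-4.79, -0.53, -0.06, -0.01, -0.0]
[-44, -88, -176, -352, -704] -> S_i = -44*2^i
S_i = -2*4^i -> [-2, -8, -32, -128, -512]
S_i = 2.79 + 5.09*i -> [2.79, 7.88, 12.97, 18.06, 23.15]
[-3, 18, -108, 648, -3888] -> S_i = -3*-6^i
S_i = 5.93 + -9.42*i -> [5.93, -3.49, -12.91, -22.33, -31.75]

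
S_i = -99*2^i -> [-99, -198, -396, -792, -1584]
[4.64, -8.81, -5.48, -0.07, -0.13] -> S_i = Random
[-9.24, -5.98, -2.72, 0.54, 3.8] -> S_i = -9.24 + 3.26*i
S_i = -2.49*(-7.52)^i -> [-2.49, 18.72, -140.81, 1058.89, -7962.89]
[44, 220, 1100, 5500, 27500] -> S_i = 44*5^i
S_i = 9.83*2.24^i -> [9.83, 22.02, 49.32, 110.48, 247.48]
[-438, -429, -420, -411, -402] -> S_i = -438 + 9*i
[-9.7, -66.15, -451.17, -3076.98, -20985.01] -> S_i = -9.70*6.82^i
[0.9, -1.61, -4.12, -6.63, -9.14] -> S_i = 0.90 + -2.51*i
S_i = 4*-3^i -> [4, -12, 36, -108, 324]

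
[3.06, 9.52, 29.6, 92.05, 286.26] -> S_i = 3.06*3.11^i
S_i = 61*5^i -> [61, 305, 1525, 7625, 38125]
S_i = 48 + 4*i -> [48, 52, 56, 60, 64]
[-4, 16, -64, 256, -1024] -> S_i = -4*-4^i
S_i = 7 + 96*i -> [7, 103, 199, 295, 391]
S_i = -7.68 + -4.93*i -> [-7.68, -12.61, -17.54, -22.47, -27.4]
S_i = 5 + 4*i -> [5, 9, 13, 17, 21]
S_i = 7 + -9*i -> [7, -2, -11, -20, -29]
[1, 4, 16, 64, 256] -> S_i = 1*4^i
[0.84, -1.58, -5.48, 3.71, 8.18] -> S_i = Random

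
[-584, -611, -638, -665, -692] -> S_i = -584 + -27*i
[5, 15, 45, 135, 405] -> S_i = 5*3^i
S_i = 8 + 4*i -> [8, 12, 16, 20, 24]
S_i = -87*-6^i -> [-87, 522, -3132, 18792, -112752]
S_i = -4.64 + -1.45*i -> [-4.64, -6.09, -7.54, -8.99, -10.44]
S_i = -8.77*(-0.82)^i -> [-8.77, 7.19, -5.9, 4.84, -3.97]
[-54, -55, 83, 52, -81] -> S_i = Random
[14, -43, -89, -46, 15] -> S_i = Random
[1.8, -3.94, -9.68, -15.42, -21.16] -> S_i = 1.80 + -5.74*i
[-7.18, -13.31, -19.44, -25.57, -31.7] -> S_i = -7.18 + -6.13*i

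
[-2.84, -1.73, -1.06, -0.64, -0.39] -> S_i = -2.84*0.61^i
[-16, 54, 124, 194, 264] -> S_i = -16 + 70*i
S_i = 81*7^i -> [81, 567, 3969, 27783, 194481]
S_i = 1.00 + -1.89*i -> [1.0, -0.89, -2.78, -4.67, -6.56]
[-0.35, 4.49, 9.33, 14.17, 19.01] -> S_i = -0.35 + 4.84*i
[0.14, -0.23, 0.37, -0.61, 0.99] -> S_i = 0.14*(-1.63)^i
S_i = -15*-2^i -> [-15, 30, -60, 120, -240]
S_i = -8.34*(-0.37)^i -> [-8.34, 3.09, -1.14, 0.42, -0.16]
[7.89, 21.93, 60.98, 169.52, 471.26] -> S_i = 7.89*2.78^i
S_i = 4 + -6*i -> [4, -2, -8, -14, -20]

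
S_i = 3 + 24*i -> [3, 27, 51, 75, 99]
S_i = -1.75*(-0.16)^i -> [-1.75, 0.28, -0.04, 0.01, -0.0]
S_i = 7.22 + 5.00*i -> [7.22, 12.22, 17.22, 22.22, 27.22]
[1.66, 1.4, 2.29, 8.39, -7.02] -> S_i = Random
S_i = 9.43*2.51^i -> [9.43, 23.67, 59.41, 149.12, 374.29]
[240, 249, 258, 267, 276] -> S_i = 240 + 9*i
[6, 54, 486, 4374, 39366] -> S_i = 6*9^i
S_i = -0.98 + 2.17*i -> [-0.98, 1.19, 3.36, 5.53, 7.7]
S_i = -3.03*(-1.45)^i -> [-3.03, 4.39, -6.37, 9.24, -13.39]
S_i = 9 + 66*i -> [9, 75, 141, 207, 273]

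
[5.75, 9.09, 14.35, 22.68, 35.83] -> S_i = 5.75*1.58^i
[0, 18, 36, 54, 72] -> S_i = 0 + 18*i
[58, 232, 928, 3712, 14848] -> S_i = 58*4^i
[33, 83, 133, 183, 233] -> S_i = 33 + 50*i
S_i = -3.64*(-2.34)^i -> [-3.64, 8.52, -19.93, 46.64, -109.14]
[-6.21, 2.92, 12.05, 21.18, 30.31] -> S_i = -6.21 + 9.13*i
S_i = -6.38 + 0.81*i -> [-6.38, -5.57, -4.76, -3.95, -3.14]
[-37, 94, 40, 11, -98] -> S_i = Random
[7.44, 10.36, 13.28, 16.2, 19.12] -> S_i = 7.44 + 2.92*i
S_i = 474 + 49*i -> [474, 523, 572, 621, 670]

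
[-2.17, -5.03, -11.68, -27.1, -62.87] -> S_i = -2.17*2.32^i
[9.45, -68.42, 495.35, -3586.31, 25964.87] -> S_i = 9.45*(-7.24)^i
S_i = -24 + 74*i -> [-24, 50, 124, 198, 272]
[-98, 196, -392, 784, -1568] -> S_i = -98*-2^i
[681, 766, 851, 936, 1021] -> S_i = 681 + 85*i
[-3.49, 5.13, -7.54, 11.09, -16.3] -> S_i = -3.49*(-1.47)^i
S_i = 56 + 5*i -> [56, 61, 66, 71, 76]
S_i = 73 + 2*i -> [73, 75, 77, 79, 81]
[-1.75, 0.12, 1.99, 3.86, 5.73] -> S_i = -1.75 + 1.87*i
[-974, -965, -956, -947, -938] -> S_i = -974 + 9*i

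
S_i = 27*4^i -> [27, 108, 432, 1728, 6912]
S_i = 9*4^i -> [9, 36, 144, 576, 2304]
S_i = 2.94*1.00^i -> [2.94, 2.94, 2.94, 2.94, 2.94]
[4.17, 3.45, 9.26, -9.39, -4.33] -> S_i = Random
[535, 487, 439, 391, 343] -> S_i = 535 + -48*i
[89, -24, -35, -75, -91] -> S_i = Random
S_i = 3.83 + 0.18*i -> [3.83, 4.01, 4.19, 4.37, 4.55]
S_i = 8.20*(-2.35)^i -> [8.2, -19.27, 45.28, -106.42, 250.08]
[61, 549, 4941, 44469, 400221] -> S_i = 61*9^i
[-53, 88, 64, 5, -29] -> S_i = Random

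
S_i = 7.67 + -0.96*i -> [7.67, 6.71, 5.75, 4.79, 3.83]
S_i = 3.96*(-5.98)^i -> [3.96, -23.68, 141.61, -846.83, 5064.07]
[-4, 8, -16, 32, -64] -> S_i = -4*-2^i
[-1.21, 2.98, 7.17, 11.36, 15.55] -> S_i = -1.21 + 4.19*i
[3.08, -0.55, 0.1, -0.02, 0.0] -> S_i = 3.08*(-0.18)^i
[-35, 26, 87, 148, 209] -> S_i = -35 + 61*i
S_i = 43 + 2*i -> [43, 45, 47, 49, 51]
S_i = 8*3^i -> [8, 24, 72, 216, 648]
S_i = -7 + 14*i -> [-7, 7, 21, 35, 49]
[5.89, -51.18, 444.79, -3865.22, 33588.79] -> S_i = 5.89*(-8.69)^i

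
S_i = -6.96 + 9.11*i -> [-6.96, 2.15, 11.26, 20.37, 29.48]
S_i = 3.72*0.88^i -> [3.72, 3.27, 2.88, 2.54, 2.23]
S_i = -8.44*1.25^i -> [-8.44, -10.55, -13.19, -16.48, -20.61]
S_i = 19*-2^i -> [19, -38, 76, -152, 304]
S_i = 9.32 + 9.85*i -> [9.32, 19.17, 29.02, 38.87, 48.72]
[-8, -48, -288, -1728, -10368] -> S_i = -8*6^i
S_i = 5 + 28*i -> [5, 33, 61, 89, 117]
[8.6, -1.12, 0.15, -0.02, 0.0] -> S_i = 8.60*(-0.13)^i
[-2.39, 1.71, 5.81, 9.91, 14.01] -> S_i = -2.39 + 4.10*i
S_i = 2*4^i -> [2, 8, 32, 128, 512]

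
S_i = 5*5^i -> [5, 25, 125, 625, 3125]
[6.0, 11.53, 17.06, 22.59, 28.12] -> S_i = 6.00 + 5.53*i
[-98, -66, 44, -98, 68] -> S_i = Random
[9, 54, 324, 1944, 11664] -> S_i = 9*6^i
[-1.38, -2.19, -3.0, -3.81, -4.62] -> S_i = -1.38 + -0.81*i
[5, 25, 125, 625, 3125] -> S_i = 5*5^i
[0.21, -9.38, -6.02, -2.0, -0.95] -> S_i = Random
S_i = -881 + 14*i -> [-881, -867, -853, -839, -825]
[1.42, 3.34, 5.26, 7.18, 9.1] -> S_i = 1.42 + 1.92*i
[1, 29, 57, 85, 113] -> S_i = 1 + 28*i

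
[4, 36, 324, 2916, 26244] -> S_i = 4*9^i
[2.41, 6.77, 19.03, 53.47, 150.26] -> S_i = 2.41*2.81^i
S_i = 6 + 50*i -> [6, 56, 106, 156, 206]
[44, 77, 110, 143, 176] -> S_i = 44 + 33*i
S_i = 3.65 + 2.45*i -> [3.65, 6.1, 8.55, 11.0, 13.45]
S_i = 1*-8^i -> [1, -8, 64, -512, 4096]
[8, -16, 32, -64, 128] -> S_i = 8*-2^i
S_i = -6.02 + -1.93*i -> [-6.02, -7.95, -9.88, -11.81, -13.74]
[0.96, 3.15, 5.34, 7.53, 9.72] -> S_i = 0.96 + 2.19*i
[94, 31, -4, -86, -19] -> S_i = Random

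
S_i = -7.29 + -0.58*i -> [-7.29, -7.87, -8.45, -9.03, -9.61]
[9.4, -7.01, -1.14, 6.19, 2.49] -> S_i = Random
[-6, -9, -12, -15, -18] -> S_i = -6 + -3*i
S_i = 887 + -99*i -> [887, 788, 689, 590, 491]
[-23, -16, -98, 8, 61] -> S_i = Random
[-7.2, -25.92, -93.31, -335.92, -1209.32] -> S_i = -7.20*3.60^i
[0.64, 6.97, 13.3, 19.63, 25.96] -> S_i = 0.64 + 6.33*i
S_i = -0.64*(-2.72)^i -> [-0.64, 1.74, -4.73, 12.88, -35.03]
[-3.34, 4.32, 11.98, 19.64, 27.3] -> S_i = -3.34 + 7.66*i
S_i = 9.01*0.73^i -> [9.01, 6.58, 4.8, 3.51, 2.56]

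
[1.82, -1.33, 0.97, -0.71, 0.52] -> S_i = 1.82*(-0.73)^i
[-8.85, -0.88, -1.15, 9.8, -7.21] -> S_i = Random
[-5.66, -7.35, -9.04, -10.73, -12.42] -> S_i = -5.66 + -1.69*i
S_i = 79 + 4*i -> [79, 83, 87, 91, 95]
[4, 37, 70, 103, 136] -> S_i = 4 + 33*i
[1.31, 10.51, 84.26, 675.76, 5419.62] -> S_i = 1.31*8.02^i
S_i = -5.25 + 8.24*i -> [-5.25, 2.99, 11.23, 19.47, 27.71]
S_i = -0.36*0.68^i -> [-0.36, -0.24, -0.17, -0.11, -0.08]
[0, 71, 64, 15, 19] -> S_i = Random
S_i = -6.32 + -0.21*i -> [-6.32, -6.53, -6.74, -6.95, -7.16]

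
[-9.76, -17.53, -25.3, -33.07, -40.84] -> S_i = -9.76 + -7.77*i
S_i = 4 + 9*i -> [4, 13, 22, 31, 40]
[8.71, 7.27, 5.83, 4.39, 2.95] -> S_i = 8.71 + -1.44*i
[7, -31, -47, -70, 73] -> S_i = Random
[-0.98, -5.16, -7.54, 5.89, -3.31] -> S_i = Random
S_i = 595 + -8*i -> [595, 587, 579, 571, 563]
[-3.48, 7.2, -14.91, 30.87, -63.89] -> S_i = -3.48*(-2.07)^i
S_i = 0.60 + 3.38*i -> [0.6, 3.98, 7.36, 10.74, 14.12]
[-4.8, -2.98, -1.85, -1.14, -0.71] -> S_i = -4.80*0.62^i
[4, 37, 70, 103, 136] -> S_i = 4 + 33*i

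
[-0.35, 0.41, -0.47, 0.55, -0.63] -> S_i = -0.35*(-1.16)^i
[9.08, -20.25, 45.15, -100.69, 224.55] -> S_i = 9.08*(-2.23)^i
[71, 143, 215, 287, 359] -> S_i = 71 + 72*i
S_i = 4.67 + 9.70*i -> [4.67, 14.37, 24.07, 33.77, 43.47]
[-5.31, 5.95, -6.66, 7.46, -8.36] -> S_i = -5.31*(-1.12)^i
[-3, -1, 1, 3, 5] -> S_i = -3 + 2*i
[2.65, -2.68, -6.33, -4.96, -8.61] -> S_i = Random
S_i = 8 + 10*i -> [8, 18, 28, 38, 48]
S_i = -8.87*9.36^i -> [-8.87, -83.02, -777.1, -7273.63, -68081.17]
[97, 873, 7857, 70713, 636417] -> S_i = 97*9^i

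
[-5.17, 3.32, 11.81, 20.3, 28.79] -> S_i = -5.17 + 8.49*i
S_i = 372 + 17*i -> [372, 389, 406, 423, 440]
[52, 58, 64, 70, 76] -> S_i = 52 + 6*i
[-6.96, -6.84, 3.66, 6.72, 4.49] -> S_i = Random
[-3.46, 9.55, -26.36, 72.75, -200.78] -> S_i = -3.46*(-2.76)^i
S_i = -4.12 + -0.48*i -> [-4.12, -4.6, -5.08, -5.56, -6.04]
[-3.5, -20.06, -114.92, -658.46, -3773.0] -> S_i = -3.50*5.73^i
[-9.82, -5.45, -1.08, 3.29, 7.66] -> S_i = -9.82 + 4.37*i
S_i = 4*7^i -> [4, 28, 196, 1372, 9604]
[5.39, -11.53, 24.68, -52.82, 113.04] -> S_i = 5.39*(-2.14)^i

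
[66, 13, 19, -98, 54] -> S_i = Random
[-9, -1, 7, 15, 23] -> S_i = -9 + 8*i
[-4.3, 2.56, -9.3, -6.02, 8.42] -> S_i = Random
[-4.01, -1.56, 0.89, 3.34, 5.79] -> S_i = -4.01 + 2.45*i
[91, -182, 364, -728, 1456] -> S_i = 91*-2^i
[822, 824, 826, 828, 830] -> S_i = 822 + 2*i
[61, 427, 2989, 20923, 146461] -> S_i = 61*7^i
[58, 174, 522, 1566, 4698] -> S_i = 58*3^i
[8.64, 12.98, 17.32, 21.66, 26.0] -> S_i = 8.64 + 4.34*i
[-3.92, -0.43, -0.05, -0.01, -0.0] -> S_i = -3.92*0.11^i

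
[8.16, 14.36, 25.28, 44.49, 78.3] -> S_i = 8.16*1.76^i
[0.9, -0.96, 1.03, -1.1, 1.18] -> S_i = 0.90*(-1.07)^i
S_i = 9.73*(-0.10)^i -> [9.73, -0.97, 0.1, -0.01, 0.0]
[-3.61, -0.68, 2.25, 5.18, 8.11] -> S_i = -3.61 + 2.93*i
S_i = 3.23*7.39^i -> [3.23, 23.87, 176.4, 1303.57, 9633.42]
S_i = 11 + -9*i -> [11, 2, -7, -16, -25]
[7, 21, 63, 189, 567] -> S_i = 7*3^i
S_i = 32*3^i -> [32, 96, 288, 864, 2592]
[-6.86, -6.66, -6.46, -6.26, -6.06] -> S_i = -6.86 + 0.20*i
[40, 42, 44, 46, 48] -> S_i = 40 + 2*i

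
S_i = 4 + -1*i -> [4, 3, 2, 1, 0]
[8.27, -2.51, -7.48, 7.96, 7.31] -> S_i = Random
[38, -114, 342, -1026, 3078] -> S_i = 38*-3^i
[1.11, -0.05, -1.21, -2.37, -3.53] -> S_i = 1.11 + -1.16*i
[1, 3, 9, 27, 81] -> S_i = 1*3^i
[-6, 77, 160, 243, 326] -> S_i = -6 + 83*i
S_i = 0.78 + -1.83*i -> [0.78, -1.05, -2.88, -4.71, -6.54]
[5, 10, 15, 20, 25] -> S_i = 5 + 5*i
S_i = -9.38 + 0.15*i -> [-9.38, -9.23, -9.08, -8.93, -8.78]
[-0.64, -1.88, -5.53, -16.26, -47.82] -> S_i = -0.64*2.94^i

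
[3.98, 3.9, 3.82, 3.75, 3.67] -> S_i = 3.98*0.98^i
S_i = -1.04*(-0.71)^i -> [-1.04, 0.74, -0.52, 0.37, -0.26]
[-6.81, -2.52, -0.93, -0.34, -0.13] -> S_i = -6.81*0.37^i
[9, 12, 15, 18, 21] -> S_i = 9 + 3*i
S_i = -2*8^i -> [-2, -16, -128, -1024, -8192]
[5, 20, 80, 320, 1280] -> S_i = 5*4^i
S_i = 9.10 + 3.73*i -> [9.1, 12.83, 16.56, 20.29, 24.02]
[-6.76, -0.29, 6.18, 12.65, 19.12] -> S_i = -6.76 + 6.47*i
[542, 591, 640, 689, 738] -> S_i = 542 + 49*i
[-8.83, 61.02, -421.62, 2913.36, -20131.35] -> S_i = -8.83*(-6.91)^i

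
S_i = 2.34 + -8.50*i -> [2.34, -6.16, -14.66, -23.16, -31.66]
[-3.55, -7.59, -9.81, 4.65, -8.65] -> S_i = Random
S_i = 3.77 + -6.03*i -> [3.77, -2.26, -8.29, -14.32, -20.35]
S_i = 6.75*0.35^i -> [6.75, 2.36, 0.83, 0.29, 0.1]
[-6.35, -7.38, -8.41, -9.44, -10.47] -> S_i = -6.35 + -1.03*i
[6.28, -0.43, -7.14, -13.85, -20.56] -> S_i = 6.28 + -6.71*i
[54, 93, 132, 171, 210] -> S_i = 54 + 39*i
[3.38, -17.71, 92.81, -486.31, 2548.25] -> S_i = 3.38*(-5.24)^i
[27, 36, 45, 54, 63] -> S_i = 27 + 9*i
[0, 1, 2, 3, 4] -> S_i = 0 + 1*i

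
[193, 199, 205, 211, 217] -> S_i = 193 + 6*i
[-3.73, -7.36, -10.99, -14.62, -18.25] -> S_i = -3.73 + -3.63*i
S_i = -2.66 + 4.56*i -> [-2.66, 1.9, 6.46, 11.02, 15.58]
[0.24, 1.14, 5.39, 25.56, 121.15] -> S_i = 0.24*4.74^i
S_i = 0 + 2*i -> [0, 2, 4, 6, 8]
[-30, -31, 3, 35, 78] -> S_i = Random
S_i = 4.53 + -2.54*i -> [4.53, 1.99, -0.55, -3.09, -5.63]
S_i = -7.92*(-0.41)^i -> [-7.92, 3.25, -1.33, 0.55, -0.22]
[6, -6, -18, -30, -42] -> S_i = 6 + -12*i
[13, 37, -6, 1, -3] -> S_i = Random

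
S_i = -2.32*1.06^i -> [-2.32, -2.46, -2.61, -2.76, -2.93]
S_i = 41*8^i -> [41, 328, 2624, 20992, 167936]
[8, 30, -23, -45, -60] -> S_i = Random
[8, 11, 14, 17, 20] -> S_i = 8 + 3*i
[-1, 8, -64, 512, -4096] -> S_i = -1*-8^i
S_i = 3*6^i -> [3, 18, 108, 648, 3888]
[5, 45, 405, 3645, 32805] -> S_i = 5*9^i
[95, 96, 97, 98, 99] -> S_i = 95 + 1*i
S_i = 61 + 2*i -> [61, 63, 65, 67, 69]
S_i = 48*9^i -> [48, 432, 3888, 34992, 314928]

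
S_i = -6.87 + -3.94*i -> [-6.87, -10.81, -14.75, -18.69, -22.63]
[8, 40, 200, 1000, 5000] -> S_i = 8*5^i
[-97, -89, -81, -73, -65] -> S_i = -97 + 8*i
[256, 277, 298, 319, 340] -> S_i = 256 + 21*i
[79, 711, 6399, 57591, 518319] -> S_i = 79*9^i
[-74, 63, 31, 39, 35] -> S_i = Random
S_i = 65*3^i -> [65, 195, 585, 1755, 5265]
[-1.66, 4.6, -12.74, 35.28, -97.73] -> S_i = -1.66*(-2.77)^i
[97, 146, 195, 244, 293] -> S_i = 97 + 49*i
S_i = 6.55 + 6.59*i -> [6.55, 13.14, 19.73, 26.32, 32.91]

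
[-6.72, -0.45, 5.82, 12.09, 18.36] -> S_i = -6.72 + 6.27*i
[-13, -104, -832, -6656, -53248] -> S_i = -13*8^i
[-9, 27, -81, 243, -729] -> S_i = -9*-3^i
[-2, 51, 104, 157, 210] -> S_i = -2 + 53*i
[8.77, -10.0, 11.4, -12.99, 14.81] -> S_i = 8.77*(-1.14)^i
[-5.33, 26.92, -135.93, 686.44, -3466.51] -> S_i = -5.33*(-5.05)^i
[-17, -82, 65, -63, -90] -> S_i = Random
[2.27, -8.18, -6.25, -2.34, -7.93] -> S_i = Random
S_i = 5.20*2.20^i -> [5.2, 11.44, 25.17, 55.37, 121.81]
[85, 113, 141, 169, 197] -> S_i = 85 + 28*i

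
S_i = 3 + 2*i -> [3, 5, 7, 9, 11]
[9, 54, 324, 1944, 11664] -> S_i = 9*6^i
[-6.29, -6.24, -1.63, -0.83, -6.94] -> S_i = Random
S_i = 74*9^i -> [74, 666, 5994, 53946, 485514]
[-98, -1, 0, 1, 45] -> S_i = Random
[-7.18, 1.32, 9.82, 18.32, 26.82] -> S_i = -7.18 + 8.50*i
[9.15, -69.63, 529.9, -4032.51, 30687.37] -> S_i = 9.15*(-7.61)^i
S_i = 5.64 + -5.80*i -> [5.64, -0.16, -5.96, -11.76, -17.56]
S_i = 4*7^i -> [4, 28, 196, 1372, 9604]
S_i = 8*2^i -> [8, 16, 32, 64, 128]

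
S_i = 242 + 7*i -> [242, 249, 256, 263, 270]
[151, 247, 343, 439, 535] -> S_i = 151 + 96*i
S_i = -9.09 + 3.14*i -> [-9.09, -5.95, -2.81, 0.33, 3.47]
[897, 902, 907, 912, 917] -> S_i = 897 + 5*i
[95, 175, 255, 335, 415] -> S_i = 95 + 80*i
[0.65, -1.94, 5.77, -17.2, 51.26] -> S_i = 0.65*(-2.98)^i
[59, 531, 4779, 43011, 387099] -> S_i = 59*9^i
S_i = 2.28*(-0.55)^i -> [2.28, -1.25, 0.69, -0.38, 0.21]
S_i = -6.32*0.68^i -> [-6.32, -4.3, -2.92, -1.99, -1.35]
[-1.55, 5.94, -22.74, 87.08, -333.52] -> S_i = -1.55*(-3.83)^i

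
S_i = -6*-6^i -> [-6, 36, -216, 1296, -7776]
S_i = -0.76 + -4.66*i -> [-0.76, -5.42, -10.08, -14.74, -19.4]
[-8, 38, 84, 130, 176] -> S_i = -8 + 46*i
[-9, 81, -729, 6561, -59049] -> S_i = -9*-9^i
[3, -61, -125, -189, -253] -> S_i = 3 + -64*i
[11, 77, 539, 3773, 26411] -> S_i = 11*7^i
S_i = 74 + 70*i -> [74, 144, 214, 284, 354]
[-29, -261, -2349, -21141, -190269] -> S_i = -29*9^i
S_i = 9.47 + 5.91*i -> [9.47, 15.38, 21.29, 27.2, 33.11]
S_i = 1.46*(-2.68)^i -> [1.46, -3.91, 10.49, -28.1, 75.32]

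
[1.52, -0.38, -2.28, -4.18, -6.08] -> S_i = 1.52 + -1.90*i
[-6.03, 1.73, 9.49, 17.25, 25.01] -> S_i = -6.03 + 7.76*i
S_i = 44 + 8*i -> [44, 52, 60, 68, 76]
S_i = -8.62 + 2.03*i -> [-8.62, -6.59, -4.56, -2.53, -0.5]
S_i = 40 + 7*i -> [40, 47, 54, 61, 68]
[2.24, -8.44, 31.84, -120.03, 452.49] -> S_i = 2.24*(-3.77)^i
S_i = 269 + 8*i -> [269, 277, 285, 293, 301]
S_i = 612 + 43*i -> [612, 655, 698, 741, 784]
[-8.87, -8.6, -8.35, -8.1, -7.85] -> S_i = -8.87*0.97^i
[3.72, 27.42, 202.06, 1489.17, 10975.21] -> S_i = 3.72*7.37^i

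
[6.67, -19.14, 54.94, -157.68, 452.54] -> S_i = 6.67*(-2.87)^i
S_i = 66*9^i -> [66, 594, 5346, 48114, 433026]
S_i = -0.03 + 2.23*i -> [-0.03, 2.2, 4.43, 6.66, 8.89]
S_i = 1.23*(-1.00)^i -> [1.23, -1.23, 1.23, -1.23, 1.23]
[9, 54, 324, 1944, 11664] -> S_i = 9*6^i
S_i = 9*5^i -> [9, 45, 225, 1125, 5625]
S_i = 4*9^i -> [4, 36, 324, 2916, 26244]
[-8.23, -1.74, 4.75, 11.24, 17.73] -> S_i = -8.23 + 6.49*i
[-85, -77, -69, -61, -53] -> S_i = -85 + 8*i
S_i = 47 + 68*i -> [47, 115, 183, 251, 319]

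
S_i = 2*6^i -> [2, 12, 72, 432, 2592]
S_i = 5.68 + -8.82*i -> [5.68, -3.14, -11.96, -20.78, -29.6]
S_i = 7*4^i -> [7, 28, 112, 448, 1792]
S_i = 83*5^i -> [83, 415, 2075, 10375, 51875]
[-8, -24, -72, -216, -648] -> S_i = -8*3^i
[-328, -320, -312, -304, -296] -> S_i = -328 + 8*i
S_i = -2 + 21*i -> [-2, 19, 40, 61, 82]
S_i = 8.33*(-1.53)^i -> [8.33, -12.74, 19.5, -29.83, 45.65]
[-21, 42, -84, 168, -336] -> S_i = -21*-2^i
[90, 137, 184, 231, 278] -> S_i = 90 + 47*i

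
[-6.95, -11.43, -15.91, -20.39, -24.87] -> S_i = -6.95 + -4.48*i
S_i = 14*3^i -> [14, 42, 126, 378, 1134]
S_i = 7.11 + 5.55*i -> [7.11, 12.66, 18.21, 23.76, 29.31]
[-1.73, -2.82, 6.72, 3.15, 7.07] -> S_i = Random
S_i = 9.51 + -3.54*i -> [9.51, 5.97, 2.43, -1.11, -4.65]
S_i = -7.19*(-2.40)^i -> [-7.19, 17.26, -41.41, 99.39, -238.55]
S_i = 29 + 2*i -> [29, 31, 33, 35, 37]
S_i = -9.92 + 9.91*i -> [-9.92, -0.01, 9.9, 19.81, 29.72]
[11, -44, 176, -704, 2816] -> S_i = 11*-4^i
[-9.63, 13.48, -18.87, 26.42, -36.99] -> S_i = -9.63*(-1.40)^i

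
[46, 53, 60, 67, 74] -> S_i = 46 + 7*i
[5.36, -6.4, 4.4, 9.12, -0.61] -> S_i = Random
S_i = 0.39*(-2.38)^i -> [0.39, -0.93, 2.21, -5.26, 12.51]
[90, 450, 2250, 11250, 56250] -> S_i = 90*5^i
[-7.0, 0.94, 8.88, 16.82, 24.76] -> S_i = -7.00 + 7.94*i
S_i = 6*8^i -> [6, 48, 384, 3072, 24576]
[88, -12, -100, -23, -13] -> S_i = Random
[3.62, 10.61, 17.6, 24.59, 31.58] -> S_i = 3.62 + 6.99*i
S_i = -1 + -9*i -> [-1, -10, -19, -28, -37]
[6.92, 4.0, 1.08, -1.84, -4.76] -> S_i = 6.92 + -2.92*i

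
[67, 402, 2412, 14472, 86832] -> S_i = 67*6^i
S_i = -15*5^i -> [-15, -75, -375, -1875, -9375]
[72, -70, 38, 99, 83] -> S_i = Random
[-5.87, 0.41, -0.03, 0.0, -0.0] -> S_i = -5.87*(-0.07)^i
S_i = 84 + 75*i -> [84, 159, 234, 309, 384]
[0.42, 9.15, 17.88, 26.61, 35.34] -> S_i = 0.42 + 8.73*i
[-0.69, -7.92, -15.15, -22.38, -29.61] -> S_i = -0.69 + -7.23*i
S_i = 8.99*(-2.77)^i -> [8.99, -24.9, 68.98, -191.07, 529.27]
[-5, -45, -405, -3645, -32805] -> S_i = -5*9^i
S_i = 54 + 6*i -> [54, 60, 66, 72, 78]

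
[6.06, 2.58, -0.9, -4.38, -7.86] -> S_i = 6.06 + -3.48*i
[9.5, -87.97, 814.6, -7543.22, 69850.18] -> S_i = 9.50*(-9.26)^i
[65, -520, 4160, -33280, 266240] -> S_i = 65*-8^i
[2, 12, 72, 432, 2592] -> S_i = 2*6^i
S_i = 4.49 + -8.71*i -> [4.49, -4.22, -12.93, -21.64, -30.35]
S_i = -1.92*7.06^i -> [-1.92, -13.56, -95.7, -675.64, -4770.02]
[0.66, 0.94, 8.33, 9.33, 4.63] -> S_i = Random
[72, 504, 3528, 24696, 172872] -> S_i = 72*7^i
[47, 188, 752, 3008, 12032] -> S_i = 47*4^i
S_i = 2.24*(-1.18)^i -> [2.24, -2.64, 3.12, -3.68, 4.34]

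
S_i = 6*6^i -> [6, 36, 216, 1296, 7776]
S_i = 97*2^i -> [97, 194, 388, 776, 1552]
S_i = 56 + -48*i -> [56, 8, -40, -88, -136]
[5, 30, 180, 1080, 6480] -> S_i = 5*6^i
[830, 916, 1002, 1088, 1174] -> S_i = 830 + 86*i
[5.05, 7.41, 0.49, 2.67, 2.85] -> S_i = Random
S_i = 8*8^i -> [8, 64, 512, 4096, 32768]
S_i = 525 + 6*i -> [525, 531, 537, 543, 549]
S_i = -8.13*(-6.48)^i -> [-8.13, 52.68, -341.38, 2212.16, -14334.76]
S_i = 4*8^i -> [4, 32, 256, 2048, 16384]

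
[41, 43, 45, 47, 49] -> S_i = 41 + 2*i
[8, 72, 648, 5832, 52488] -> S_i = 8*9^i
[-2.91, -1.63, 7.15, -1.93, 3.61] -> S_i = Random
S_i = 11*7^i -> [11, 77, 539, 3773, 26411]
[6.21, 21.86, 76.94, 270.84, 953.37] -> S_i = 6.21*3.52^i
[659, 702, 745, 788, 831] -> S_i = 659 + 43*i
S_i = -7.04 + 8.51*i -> [-7.04, 1.47, 9.98, 18.49, 27.0]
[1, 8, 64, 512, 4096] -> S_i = 1*8^i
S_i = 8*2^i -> [8, 16, 32, 64, 128]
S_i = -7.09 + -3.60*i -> [-7.09, -10.69, -14.29, -17.89, -21.49]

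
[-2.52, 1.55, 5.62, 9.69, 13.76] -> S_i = -2.52 + 4.07*i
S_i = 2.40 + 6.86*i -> [2.4, 9.26, 16.12, 22.98, 29.84]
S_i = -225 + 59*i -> [-225, -166, -107, -48, 11]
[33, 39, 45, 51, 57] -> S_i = 33 + 6*i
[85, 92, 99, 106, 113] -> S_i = 85 + 7*i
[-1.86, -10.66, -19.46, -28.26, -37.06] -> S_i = -1.86 + -8.80*i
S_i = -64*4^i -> [-64, -256, -1024, -4096, -16384]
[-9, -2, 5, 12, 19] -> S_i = -9 + 7*i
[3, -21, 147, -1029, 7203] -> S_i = 3*-7^i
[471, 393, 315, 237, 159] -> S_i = 471 + -78*i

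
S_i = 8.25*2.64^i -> [8.25, 21.78, 57.5, 151.8, 400.75]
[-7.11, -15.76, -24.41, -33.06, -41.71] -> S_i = -7.11 + -8.65*i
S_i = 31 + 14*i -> [31, 45, 59, 73, 87]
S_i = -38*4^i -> [-38, -152, -608, -2432, -9728]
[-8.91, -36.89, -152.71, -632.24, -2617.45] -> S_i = -8.91*4.14^i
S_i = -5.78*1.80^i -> [-5.78, -10.4, -18.73, -33.71, -60.68]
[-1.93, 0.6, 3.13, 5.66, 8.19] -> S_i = -1.93 + 2.53*i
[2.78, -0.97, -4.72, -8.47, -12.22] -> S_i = 2.78 + -3.75*i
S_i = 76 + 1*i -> [76, 77, 78, 79, 80]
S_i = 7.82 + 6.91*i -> [7.82, 14.73, 21.64, 28.55, 35.46]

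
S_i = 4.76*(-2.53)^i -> [4.76, -12.04, 30.47, -77.08, 195.02]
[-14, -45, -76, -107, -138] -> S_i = -14 + -31*i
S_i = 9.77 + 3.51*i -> [9.77, 13.28, 16.79, 20.3, 23.81]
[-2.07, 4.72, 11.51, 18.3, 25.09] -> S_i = -2.07 + 6.79*i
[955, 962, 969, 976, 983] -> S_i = 955 + 7*i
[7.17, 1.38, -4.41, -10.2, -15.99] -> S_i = 7.17 + -5.79*i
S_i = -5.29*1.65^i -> [-5.29, -8.73, -14.4, -23.76, -39.21]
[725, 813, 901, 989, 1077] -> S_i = 725 + 88*i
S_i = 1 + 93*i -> [1, 94, 187, 280, 373]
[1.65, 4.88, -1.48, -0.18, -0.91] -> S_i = Random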